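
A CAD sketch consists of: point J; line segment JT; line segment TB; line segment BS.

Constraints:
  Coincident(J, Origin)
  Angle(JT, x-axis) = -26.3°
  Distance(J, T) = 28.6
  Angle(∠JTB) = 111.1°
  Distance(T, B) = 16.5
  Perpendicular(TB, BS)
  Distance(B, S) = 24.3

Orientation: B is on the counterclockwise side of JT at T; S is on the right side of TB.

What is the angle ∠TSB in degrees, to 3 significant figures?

34.2°

J is at the origin; JT runs at -26.3° with length 28.6, so T = 28.6·(cos -26.3°, sin -26.3°) = (25.6, -12.7). ∠JTB = 111.1°, so TB runs at -26.3° + (180° − 111.1°) = 42.6° from the x-axis; with |TB| = 16.5, B = T + 16.5·(cos 42.6°, sin 42.6°) = (37.8, -1.50). TB is perpendicular to BS; with |BS| = 24.3 on the right of TB, S = B + 24.3·(0.677, -0.736) = (54.2, -19.4). Then cos ∠TSB = ST·SB / (|ST||SB|), giving 34.2°.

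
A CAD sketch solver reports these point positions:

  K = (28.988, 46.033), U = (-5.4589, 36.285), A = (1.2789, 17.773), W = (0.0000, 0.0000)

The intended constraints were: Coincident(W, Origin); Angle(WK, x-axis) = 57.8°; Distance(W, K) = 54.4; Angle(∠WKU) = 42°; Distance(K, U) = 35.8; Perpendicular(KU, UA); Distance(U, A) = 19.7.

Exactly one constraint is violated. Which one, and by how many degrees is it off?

Perpendicular(KU, UA) — off by 4.20°.

W = (0.00, 0.00) ✓; WK at 57.80° ✓; |WK| = 54.40 ✓; ∠WKU = 42.00° ✓; |KU| = 35.80 ✓; ∠(KU, UA) = 94.20° ✗; |UA| = 19.70 ✓.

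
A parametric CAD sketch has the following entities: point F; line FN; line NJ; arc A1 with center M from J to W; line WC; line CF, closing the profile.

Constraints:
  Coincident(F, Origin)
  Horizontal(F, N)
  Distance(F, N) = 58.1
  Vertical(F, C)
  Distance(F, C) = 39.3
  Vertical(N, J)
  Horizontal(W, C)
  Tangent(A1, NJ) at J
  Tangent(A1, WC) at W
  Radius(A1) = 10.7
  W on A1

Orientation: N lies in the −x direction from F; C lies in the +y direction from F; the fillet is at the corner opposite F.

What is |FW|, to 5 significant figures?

61.573

The virtual corner opposite F is at (-58.100, 39.300). The tangent condition forces MJ to be normal to NJ and since A1 is tangent to WC there, MW ⟂ WC, with radius 10.7, so the center M sits 10.7 in from both sides at M = (-47.400, 28.600). That places the tangent points at J = (-58.100, 28.600) on NJ and W = (-47.400, 39.300) on WC. Then |FW| = |W − F| = 61.573.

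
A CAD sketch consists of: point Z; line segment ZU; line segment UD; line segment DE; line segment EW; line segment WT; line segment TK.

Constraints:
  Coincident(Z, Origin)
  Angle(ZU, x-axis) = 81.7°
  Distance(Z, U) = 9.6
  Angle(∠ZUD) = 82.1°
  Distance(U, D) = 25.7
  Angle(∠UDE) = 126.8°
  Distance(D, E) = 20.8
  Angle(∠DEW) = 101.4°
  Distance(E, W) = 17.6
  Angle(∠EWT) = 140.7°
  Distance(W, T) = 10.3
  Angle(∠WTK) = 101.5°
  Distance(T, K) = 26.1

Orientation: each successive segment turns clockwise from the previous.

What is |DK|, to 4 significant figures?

19.79

Z is at the origin; ZU runs at 81.7° with length 9.6, so U = (1.386, 9.499). ∠ZUD = 82.1° gives UD at -16.20° from the x-axis; with |UD| = 25.7, D = (26.07, 2.329). ∠UDE = 126.8° gives DE at -69.40° from the x-axis; with |DE| = 20.8, E = (33.38, -17.14). ∠DEW = 101.4° gives EW at -148.0° from the x-axis; with |EW| = 17.6, W = (18.46, -26.47). ∠EWT = 140.7° gives WT at 172.7° from the x-axis; with |WT| = 10.3, T = (8.242, -25.16). ∠WTK = 101.5° gives TK at 94.20° from the x-axis; with |TK| = 26.1, K = (6.330, 0.8714). Then |DK| = |K − D| = 19.79.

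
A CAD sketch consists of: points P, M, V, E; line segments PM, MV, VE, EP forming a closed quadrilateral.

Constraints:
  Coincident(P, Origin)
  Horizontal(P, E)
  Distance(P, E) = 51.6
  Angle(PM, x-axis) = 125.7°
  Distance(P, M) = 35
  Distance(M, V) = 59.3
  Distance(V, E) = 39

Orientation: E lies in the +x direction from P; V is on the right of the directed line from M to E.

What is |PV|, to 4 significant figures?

24.44

Checks: |MV| = 59.30 ✓; |VE| = 39.00 ✓.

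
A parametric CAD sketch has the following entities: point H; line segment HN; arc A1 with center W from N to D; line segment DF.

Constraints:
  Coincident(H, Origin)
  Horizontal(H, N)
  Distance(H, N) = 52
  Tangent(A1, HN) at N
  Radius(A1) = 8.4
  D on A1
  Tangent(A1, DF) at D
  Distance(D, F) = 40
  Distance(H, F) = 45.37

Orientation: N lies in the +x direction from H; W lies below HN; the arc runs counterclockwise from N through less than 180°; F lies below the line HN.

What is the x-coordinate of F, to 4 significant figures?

24.21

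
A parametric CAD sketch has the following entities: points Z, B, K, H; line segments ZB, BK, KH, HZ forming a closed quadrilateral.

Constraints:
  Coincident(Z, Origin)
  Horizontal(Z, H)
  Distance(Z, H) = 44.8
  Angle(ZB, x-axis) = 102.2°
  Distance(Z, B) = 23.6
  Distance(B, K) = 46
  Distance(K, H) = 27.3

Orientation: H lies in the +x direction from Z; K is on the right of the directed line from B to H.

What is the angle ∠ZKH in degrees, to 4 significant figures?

114.3°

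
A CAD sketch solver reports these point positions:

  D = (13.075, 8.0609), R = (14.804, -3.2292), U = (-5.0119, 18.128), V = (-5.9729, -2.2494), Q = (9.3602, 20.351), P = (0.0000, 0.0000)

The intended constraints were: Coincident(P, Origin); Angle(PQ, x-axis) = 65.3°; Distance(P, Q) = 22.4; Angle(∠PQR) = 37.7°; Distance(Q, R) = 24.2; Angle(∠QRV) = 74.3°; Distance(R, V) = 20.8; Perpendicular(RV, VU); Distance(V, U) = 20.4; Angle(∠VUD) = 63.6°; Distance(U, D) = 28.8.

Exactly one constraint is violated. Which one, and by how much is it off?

Distance(U, D) = 28.8 — off by 8.10.

P = (0.00, 0.00) ✓; PQ at 65.30° ✓; |PQ| = 22.40 ✓; ∠PQR = 37.70° ✓; |QR| = 24.20 ✓; ∠QRV = 74.30° ✓; |RV| = 20.80 ✓; ∠(RV, VU) = 90.00° ✓; |VU| = 20.40 ✓; ∠VUD = 63.60° ✓; |UD| = 20.70 ✗.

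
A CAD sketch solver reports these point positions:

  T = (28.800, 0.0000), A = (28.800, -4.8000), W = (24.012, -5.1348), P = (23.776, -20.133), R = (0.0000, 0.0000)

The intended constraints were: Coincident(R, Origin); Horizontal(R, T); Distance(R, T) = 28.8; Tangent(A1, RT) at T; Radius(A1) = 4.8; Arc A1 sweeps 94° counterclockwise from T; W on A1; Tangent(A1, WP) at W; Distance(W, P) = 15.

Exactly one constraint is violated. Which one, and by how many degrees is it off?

Tangent(A1, WP) at W — off by 4.90°.

R = (0.00, 0.00) ✓; R.y = 0.00, T.y = 0.00 ✓; |RT| = 28.80 ✓; ∠(AT, TR) = 90.00° ✓; |AT| = 4.800 ✓; bearing(A→W) − bearing(A→T) = 94.00° ✓; |AW| = 4.800 ✓; ∠(AW, WP) = 94.90° ✗; |WP| = 15.00 ✓.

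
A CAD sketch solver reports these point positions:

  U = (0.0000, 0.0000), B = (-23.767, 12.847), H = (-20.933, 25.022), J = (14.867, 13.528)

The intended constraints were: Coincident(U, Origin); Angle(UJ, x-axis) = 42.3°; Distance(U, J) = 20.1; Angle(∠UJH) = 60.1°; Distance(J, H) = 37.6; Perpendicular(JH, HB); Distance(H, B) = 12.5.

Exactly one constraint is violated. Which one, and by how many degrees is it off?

Perpendicular(JH, HB) — off by 4.70°.

U = (0.00, 0.00) ✓; UJ at 42.30° ✓; |UJ| = 20.10 ✓; ∠UJH = 60.10° ✓; |JH| = 37.60 ✓; ∠(JH, HB) = 94.70° ✗; |HB| = 12.50 ✓.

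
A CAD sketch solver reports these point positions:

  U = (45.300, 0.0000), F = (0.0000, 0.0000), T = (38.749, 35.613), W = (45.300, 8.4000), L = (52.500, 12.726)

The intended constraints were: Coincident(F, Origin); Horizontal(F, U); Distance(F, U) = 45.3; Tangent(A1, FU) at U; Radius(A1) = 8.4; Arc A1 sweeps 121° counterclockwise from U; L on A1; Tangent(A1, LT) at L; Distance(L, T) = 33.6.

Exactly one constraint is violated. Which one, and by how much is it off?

Distance(L, T) = 33.6 — off by 6.90.

F = (0.00, 0.00) ✓; F.y = 0.00, U.y = 0.00 ✓; |FU| = 45.30 ✓; ∠(WU, UF) = 90.00° ✓; |WU| = 8.400 ✓; bearing(W→L) − bearing(W→U) = 121.0° ✓; |WL| = 8.400 ✓; ∠(WL, LT) = 90.00° ✓; |LT| = 26.70 ✗.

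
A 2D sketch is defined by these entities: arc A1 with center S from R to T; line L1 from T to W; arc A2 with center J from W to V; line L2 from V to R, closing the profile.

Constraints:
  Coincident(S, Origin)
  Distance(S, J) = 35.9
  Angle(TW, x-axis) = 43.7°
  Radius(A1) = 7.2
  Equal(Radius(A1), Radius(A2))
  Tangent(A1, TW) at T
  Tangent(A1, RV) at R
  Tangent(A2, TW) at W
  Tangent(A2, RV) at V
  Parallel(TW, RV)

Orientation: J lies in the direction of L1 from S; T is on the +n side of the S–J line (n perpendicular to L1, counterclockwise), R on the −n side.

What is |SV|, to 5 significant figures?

36.615

The slot axis is L1's direction at 43.7°, so u = (cos 43.7°, sin 43.7°) = (0.72297, 0.69088) and n = (−sin 43.7°, cos 43.7°) = (-0.69088, 0.72297). S is at the origin and J lies 35.9 along u from S, so J = 35.9·u = (25.955, 24.803). Tangency of A1 to both parallel lines with radius 7.2 puts T and R at S ± 7.2·n: T = (-4.9744, 5.2054), R = (4.9744, -5.2054). Equal radii place W and V the same way about J: W = J + 7.2·n = (20.980, 30.008), V = J − 7.2·n = (30.929, 19.597). Then |SV| = |V − S| = 36.615.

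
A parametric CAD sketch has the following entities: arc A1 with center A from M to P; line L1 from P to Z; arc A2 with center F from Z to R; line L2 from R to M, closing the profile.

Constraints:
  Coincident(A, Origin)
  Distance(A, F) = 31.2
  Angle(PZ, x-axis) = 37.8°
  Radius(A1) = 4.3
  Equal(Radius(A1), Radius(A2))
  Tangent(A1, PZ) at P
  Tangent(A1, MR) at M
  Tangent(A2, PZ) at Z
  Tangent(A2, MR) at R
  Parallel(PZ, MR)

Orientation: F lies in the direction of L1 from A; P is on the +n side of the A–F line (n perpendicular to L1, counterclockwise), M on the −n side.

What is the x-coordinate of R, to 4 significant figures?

27.29

Tangency of A1 to both parallel lines with radius 4.3 puts P and M at A ± 4.3·n: P = (-2.636, 3.398), M = (2.636, -3.398). Equal radii place Z and R the same way about F: Z = F + 4.3·n = (22.02, 22.52), R = F − 4.3·n = (27.29, 15.73). So R.x = 27.29.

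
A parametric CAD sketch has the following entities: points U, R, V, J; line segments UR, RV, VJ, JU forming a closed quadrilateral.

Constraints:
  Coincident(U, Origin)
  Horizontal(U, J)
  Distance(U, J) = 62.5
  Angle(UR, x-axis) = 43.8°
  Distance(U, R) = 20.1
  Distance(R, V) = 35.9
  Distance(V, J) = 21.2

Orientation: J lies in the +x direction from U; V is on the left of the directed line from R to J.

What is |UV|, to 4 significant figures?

53.14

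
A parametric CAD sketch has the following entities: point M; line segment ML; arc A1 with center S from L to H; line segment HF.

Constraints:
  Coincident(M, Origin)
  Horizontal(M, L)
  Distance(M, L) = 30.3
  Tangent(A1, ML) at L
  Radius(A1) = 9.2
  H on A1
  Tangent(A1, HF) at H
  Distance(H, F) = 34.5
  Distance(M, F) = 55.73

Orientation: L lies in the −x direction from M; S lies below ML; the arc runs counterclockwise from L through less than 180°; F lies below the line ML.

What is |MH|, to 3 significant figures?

40.8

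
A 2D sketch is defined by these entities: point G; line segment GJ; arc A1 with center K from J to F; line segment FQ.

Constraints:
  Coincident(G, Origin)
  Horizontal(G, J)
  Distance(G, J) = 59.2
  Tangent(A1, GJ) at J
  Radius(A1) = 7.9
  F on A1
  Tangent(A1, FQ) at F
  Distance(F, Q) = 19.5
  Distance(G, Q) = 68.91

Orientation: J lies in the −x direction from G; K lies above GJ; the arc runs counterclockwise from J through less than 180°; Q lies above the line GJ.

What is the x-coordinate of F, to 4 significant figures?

-52.47

G is at the origin; GJ is horizontal with |GJ| = 59.2 and J on the −x side, so J = (-59.20, 0.000). The tangent condition forces KJ to be normal to GJ, so K = J + (0, 7.9) = (-59.20, 7.900). Since KF ⟂ FQ (tangency), |KQ| = √(7.9² + 19.5²) = 21.04 regardless of where F sits on A1. So Q lies on both circle(G, 68.91) and circle(K, 21.04); the above-GJ intersection is Q = (-62.67, 28.65). F is the foot of the tangent from Q: F = (-52.47, 12.03).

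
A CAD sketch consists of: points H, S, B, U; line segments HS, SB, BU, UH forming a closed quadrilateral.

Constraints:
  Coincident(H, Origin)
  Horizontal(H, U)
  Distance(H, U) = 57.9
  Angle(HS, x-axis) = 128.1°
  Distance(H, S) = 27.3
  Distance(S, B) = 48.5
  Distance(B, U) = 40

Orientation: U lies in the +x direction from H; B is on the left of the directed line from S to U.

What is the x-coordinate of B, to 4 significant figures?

30.97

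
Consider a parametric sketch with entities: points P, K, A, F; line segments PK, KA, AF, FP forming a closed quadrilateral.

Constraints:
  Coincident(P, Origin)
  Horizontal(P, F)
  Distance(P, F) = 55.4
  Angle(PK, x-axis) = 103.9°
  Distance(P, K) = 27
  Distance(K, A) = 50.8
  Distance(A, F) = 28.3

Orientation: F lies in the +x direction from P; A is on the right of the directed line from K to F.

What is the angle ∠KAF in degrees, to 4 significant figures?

113.3°

Checks: PK at 103.9° ✓; |KA| = 50.80 ✓; |AF| = 28.30 ✓.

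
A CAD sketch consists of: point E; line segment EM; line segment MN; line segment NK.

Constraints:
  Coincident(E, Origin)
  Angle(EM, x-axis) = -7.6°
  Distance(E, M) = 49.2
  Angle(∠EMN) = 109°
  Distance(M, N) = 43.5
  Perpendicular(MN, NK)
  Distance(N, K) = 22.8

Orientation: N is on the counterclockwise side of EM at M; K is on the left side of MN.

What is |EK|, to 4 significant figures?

64.07

E is at the origin; EM runs at -7.6° with length 49.2, so M = 49.2·(cos -7.6°, sin -7.6°) = (48.77, -6.507). ∠EMN = 109.0°, so MN runs at -7.6° + (180° − 109.0°) = 63.40° from the x-axis; with |MN| = 43.5, N = M + 43.5·(cos 63.40°, sin 63.40°) = (68.25, 32.39). The perpendicularity gives NK at right angles to MN; with |NK| = 22.8 on the left of MN, K = N + 22.8·(-0.8942, 0.4478) = (47.86, 42.60). Then |EK| = |K − E| = 64.07.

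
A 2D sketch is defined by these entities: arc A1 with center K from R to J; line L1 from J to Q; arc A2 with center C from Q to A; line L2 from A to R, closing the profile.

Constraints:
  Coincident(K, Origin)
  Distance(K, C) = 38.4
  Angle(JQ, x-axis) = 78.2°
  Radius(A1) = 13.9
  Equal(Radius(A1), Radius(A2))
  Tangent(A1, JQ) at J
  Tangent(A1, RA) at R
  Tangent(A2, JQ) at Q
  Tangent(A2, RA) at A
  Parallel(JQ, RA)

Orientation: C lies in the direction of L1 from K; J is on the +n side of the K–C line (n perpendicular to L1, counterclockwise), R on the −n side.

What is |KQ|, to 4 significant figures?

40.84

The slot axis is L1's direction at 78.2°, so u = (cos 78.2°, sin 78.2°) = (0.2045, 0.9789) and n = (−sin 78.2°, cos 78.2°) = (-0.9789, 0.2045). K is at the origin and C lies 38.4 along u from K, so C = 38.4·u = (7.853, 37.59). Tangency of A1 to both parallel lines with radius 13.9 puts J and R at K ± 13.9·n: J = (-13.61, 2.842), R = (13.61, -2.842). Equal radii place Q and A the same way about C: Q = C + 13.9·n = (-5.754, 40.43), A = C − 13.9·n = (21.46, 34.75). Then |KQ| = |Q − K| = 40.84.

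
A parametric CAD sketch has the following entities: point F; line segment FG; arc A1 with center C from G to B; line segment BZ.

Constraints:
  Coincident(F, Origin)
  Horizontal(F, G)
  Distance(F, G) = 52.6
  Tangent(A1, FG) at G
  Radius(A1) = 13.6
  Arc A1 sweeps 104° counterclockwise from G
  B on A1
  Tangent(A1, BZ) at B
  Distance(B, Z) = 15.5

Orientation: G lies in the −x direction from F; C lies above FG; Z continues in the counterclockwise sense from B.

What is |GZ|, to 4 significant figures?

33.30

On A1, G sits at bearing -90° from C; a 104° counterclockwise sweep puts B at bearing 14°, so B = C + 13.6·(cos 14°, sin 14°) = (-39.40, 16.89). Since A1 is tangent to BZ there, CB ⟂ BZ, so BZ runs along (−sin 14°, cos 14°); with |BZ| = 15.5, Z = (-43.15, 31.93). Then |GZ| = |Z − G| = 33.30.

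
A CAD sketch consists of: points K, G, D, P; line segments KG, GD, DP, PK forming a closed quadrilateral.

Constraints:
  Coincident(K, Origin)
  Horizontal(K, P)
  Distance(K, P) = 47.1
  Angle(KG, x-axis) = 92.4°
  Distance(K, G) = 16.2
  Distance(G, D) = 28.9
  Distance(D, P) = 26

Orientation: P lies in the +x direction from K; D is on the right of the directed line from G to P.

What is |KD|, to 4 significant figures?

21.40

K is at the origin; KP is horizontal with |KP| = 47.1 and P in +x, so P = (47.1, 0). KG runs at 92.4° with |KG| = 16.2, so G = (-0.6784, 16.19). D is determined by |GD| = 28.9 and |DP| = 26.0 together: it lies at the intersection of circle(G, 28.9) and circle(P, 26.0). With |GP| = 50.45, the foot of the radical line on GP is 26.80 from G and the perpendicular offset is √(28.9² − 26.80²) = 10.81. Taking the right-of-GP solution: D = (21.24, -2.655).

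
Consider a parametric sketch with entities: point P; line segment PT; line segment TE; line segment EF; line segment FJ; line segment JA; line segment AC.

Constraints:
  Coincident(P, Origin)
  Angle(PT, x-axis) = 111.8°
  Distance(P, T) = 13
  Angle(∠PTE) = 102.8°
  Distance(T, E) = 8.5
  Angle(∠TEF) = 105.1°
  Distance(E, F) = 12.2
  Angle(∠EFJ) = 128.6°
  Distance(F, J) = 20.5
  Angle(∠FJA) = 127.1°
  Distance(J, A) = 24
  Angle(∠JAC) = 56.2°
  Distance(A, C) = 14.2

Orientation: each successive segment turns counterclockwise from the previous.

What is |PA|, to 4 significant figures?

26.84

∠EFJ = 128.6° gives FJ at -44.70° from the x-axis; with |FJ| = 20.5, J = (0.05183, -15.81). ∠FJA = 127.1° gives JA at 8.200° from the x-axis; with |JA| = 24.0, A = (23.81, -12.39). Then |PA| = |A − P| = 26.84.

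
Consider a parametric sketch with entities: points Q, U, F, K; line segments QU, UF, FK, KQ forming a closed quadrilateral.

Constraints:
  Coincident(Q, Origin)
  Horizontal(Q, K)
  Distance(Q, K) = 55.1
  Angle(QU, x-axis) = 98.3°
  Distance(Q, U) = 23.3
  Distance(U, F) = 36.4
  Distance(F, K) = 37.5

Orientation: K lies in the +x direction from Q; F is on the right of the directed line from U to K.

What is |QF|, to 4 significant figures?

19.20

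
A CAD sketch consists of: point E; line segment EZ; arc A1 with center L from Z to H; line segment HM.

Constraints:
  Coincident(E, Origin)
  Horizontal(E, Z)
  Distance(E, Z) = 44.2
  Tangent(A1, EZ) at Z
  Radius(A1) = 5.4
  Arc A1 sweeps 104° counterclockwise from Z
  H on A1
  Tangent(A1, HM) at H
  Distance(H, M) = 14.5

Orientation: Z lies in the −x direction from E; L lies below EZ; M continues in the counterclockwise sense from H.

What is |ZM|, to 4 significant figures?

20.85

E is at the origin; E and Z share the same y with |EZ| = 44.2 and Z on the −x side, so Z = (-44.20, 0.000). Since A1 is tangent to EZ there, LZ ⟂ EZ, so L = Z + (0, -5.4) = (-44.20, -5.400). On A1, Z sits at bearing 90° from L; a 104° counterclockwise sweep puts H at bearing 194°, so H = L + 5.4·(cos 194°, sin 194°) = (-49.44, -6.706). Tangency of A1 to HM means the radius LH is perpendicular to HM, so HM runs along (−sin 194°, cos 194°); with |HM| = 14.5, M = (-45.93, -20.78). Then |ZM| = |M − Z| = 20.85.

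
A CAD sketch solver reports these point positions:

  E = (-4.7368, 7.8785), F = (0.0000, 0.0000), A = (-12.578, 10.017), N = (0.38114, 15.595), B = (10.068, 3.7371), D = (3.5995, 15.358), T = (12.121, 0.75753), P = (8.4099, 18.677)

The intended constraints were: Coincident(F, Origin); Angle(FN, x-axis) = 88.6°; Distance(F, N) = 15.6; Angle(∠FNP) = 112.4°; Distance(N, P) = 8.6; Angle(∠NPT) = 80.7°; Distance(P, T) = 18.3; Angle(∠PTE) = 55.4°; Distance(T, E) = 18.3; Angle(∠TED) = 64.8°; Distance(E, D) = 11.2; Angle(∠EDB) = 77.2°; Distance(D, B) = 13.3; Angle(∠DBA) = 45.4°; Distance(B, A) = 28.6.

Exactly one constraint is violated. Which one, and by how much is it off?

Distance(B, A) = 28.6 — off by 5.10.

F = (0.00, 0.00) ✓; FN at 88.60° ✓; |FN| = 15.60 ✓; ∠FNP = 112.4° ✓; |NP| = 8.600 ✓; ∠NPT = 80.70° ✓; |PT| = 18.30 ✓; ∠PTE = 55.40° ✓; |TE| = 18.30 ✓; ∠TED = 64.80° ✓; |ED| = 11.20 ✓; ∠EDB = 77.20° ✓; |DB| = 13.30 ✓; ∠DBA = 45.40° ✓; |BA| = 23.50 ✗.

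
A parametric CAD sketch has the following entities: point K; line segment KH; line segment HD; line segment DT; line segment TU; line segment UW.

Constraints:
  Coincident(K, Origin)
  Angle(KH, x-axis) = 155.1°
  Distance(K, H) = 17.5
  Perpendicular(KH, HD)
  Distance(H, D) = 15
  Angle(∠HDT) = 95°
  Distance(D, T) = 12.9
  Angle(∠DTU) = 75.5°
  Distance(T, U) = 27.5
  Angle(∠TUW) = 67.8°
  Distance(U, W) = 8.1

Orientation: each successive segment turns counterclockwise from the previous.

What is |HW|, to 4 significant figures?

6.890

K is at the origin; KH runs at 155.1° with length 17.5, so H = (-15.87, 7.368). KH is perpendicular to HD, so HD runs at -114.9°; with |HD| = 15.0, D = (-22.19, -6.238). ∠HDT = 95.0° gives DT at -29.90° from the x-axis; with |DT| = 12.9, T = (-11.01, -12.67). ∠DTU = 75.5° gives TU at 74.60° from the x-axis; with |TU| = 27.5, U = (-3.703, 13.84). ∠TUW = 67.8° gives UW at -173.2° from the x-axis; with |UW| = 8.1, W = (-11.75, 12.89). Then |HW| = |W − H| = 6.890.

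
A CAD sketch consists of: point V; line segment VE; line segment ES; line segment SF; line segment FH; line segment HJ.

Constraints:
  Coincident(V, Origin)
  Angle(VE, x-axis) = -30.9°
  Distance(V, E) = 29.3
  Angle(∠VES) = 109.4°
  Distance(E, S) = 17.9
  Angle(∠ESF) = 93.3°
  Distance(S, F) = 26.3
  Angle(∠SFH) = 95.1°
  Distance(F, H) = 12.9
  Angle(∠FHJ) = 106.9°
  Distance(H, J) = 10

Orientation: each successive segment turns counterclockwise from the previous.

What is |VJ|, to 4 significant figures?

14.82

V is at the origin; VE runs at -30.9° with length 29.3, so E = (25.14, -15.05). ∠VES = 109.4° gives ES at 39.70° from the x-axis; with |ES| = 17.9, S = (38.91, -3.613). ∠ESF = 93.3° gives SF at 126.4° from the x-axis; with |SF| = 26.3, F = (23.31, 17.56). ∠SFH = 95.1° gives FH at -148.7° from the x-axis; with |FH| = 12.9, H = (12.28, 10.85). ∠FHJ = 106.9° gives HJ at -75.60° from the x-axis; with |HJ| = 10.0, J = (14.77, 1.168). Then |VJ| = |J − V| = 14.82.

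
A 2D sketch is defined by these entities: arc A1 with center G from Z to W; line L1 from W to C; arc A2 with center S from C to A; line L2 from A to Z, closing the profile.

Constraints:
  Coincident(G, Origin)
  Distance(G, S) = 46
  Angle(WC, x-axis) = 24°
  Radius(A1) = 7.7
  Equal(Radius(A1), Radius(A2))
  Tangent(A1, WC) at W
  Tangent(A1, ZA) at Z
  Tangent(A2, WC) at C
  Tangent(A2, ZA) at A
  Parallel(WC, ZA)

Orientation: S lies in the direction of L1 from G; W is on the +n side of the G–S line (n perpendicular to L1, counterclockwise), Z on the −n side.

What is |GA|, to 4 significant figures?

46.64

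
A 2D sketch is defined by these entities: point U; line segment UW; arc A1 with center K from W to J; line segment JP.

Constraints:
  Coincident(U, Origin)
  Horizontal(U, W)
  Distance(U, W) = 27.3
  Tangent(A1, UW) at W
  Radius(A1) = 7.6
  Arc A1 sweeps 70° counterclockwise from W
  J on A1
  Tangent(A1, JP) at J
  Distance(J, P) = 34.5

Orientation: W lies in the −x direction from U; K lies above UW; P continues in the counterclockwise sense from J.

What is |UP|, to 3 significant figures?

38.3

On A1, W sits at bearing -90° from K; a 70° counterclockwise sweep puts J at bearing -20°, so J = K + 7.6·(cos -20°, sin -20°) = (-20.2, 5.00). The tangent condition forces KJ to be normal to JP, so JP runs along (−sin -20°, cos -20°); with |JP| = 34.5, P = (-8.36, 37.4). Then |UP| = |P − U| = 38.3.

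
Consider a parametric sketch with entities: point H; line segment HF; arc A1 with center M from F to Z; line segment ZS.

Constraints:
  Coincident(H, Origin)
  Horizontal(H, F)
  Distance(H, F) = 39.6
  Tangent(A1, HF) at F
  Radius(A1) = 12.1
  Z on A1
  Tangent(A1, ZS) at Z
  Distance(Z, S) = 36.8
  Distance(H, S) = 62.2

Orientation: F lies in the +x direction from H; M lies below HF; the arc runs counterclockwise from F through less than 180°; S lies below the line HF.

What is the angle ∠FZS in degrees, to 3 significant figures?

129°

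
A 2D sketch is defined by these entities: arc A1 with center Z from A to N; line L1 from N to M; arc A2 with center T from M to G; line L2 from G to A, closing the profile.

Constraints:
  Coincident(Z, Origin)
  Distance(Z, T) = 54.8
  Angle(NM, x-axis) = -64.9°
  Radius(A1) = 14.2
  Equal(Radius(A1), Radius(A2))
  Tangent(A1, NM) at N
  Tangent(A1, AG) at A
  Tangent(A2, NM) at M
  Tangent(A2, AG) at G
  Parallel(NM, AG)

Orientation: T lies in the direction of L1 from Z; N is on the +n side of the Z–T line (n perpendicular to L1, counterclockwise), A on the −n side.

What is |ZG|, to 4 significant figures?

56.61

The slot axis is L1's direction at -64.9°, so u = (cos -64.9°, sin -64.9°) = (0.4242, -0.9056) and n = (−sin -64.9°, cos -64.9°) = (0.9056, 0.4242). Z is at the origin and T lies 54.8 along u from Z, so T = 54.8·u = (23.25, -49.63). Tangency of A1 to both parallel lines with radius 14.2 puts N and A at Z ± 14.2·n: N = (12.86, 6.024), A = (-12.86, -6.024). Equal radii place M and G the same way about T: M = T + 14.2·n = (36.11, -43.60), G = T − 14.2·n = (10.39, -55.65). Then |ZG| = |G − Z| = 56.61.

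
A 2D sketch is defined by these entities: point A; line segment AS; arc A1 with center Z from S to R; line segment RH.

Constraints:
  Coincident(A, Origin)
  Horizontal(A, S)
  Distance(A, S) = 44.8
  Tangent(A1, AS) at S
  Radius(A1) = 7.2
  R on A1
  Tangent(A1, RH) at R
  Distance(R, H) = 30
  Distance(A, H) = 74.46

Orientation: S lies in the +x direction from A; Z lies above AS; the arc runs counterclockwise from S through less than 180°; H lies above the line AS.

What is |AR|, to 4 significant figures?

50.19

Checks: A.y = 0.00, S.y = 0.00 ✓; |ZS| = 7.200 ✓; |ZR| = 7.200 ✓; ∠(ZR, RH) = 90.00° ✓; |RH| = 30.00 ✓; |AH| = 74.46 ✓.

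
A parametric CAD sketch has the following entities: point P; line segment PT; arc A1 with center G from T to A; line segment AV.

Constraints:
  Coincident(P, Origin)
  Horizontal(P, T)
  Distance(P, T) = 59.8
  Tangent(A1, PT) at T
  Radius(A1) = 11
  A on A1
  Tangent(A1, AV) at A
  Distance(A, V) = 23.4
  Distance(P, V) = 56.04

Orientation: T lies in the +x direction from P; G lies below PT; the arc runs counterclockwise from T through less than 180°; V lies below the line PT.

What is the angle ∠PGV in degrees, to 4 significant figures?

67.07°

Checks: ∠(GT, TP) = 90.00° ✓; |GT| = 11.00 ✓; |GA| = 11.00 ✓; ∠(GA, AV) = 90.00° ✓; |AV| = 23.40 ✓; |PV| = 56.04 ✓.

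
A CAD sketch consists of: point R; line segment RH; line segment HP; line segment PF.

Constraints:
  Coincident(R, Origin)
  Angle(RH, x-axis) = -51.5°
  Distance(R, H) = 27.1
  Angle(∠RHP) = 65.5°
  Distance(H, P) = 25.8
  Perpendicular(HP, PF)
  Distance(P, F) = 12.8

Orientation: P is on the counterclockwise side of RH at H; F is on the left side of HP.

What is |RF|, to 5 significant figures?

18.780

∠RHP = 65.5°, so HP runs at -51.5° + (180° − 65.5°) = 63.000° from the x-axis; with |HP| = 25.8, P = H + 25.8·(cos 63.000°, sin 63.000°) = (28.583, 1.7793). HP ⟂ PF; with |PF| = 12.8 on the left of HP, F = P + 12.8·(-0.89101, 0.45399) = (17.178, 7.5904). Then |RF| = |F − R| = 18.780.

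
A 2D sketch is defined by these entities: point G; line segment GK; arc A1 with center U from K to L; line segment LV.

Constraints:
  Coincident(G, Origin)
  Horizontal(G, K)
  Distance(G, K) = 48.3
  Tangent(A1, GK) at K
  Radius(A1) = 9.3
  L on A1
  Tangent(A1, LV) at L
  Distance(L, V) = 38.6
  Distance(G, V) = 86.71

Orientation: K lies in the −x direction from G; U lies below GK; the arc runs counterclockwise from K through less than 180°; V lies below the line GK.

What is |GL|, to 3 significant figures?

55.5

Checks: |UL| = 9.300 ✓; ∠(UL, LV) = 90.00° ✓; |LV| = 38.60 ✓; |GV| = 86.71 ✓.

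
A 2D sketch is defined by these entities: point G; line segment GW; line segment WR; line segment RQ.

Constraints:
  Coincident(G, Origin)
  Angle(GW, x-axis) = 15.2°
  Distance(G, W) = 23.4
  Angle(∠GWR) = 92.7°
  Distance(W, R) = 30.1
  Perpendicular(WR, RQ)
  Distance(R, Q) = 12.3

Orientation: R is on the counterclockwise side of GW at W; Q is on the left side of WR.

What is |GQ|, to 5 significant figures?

33.109

∠GWR = 92.7°, so WR runs at 15.2° + (180° − 92.7°) = 102.50° from the x-axis; with |WR| = 30.1, R = W + 30.1·(cos 102.50°, sin 102.50°) = (16.067, 35.522). WR is perpendicular to RQ; with |RQ| = 12.3 on the left of WR, Q = R + 12.3·(-0.97630, -0.21644) = (4.0581, 32.860). Then |GQ| = |Q − G| = 33.109.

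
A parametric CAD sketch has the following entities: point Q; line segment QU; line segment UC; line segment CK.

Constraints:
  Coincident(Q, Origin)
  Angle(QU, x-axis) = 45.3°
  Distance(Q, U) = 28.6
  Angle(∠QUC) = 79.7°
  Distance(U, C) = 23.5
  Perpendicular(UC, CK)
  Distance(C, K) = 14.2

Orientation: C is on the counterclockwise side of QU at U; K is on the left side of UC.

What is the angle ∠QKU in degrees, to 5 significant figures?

68.309°

∠QUC = 79.7°, so UC runs at 45.3° + (180° − 79.7°) = 145.60° from the x-axis; with |UC| = 23.5, C = U + 23.5·(cos 145.60°, sin 145.60°) = (0.72692, 33.606). The perpendicularity gives CK at right angles to UC; with |CK| = 14.2 on the left of UC, K = C + 14.2·(-0.56497, -0.82511) = (-7.2956, 21.889). Then cos ∠QKU = KQ·KU / (|KQ||KU|), giving 68.309°.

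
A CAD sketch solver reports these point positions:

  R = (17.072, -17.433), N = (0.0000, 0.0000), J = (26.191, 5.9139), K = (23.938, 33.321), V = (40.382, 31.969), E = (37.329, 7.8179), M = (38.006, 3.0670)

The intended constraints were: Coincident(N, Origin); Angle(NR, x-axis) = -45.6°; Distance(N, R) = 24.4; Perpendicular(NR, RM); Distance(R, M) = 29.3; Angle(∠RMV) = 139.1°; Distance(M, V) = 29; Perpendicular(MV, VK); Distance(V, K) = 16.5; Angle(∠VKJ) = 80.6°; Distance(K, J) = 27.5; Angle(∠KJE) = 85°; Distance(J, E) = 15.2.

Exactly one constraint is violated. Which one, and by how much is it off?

Distance(J, E) = 15.2 — off by 3.90.

N = (0.00, 0.00) ✓; NR at -45.60° ✓; |NR| = 24.40 ✓; ∠(NR, RM) = 90.00° ✓; |RM| = 29.30 ✓; ∠RMV = 139.1° ✓; |MV| = 29.00 ✓; ∠(MV, VK) = 90.00° ✓; |VK| = 16.50 ✓; ∠VKJ = 80.60° ✓; |KJ| = 27.50 ✓; ∠KJE = 85.00° ✓; |JE| = 11.30 ✗.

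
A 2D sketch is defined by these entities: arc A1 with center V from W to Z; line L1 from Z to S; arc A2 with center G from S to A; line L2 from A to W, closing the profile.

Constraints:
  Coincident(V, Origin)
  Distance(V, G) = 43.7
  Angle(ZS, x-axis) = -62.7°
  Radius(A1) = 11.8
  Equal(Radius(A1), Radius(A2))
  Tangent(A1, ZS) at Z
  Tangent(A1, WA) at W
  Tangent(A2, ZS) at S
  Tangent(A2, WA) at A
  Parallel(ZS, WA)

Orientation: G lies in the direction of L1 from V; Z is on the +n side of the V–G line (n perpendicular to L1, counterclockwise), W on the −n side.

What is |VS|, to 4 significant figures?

45.27

Tangency of A1 to both parallel lines with radius 11.8 puts Z and W at V ± 11.8·n: Z = (10.49, 5.412), W = (-10.49, -5.412). Equal radii place S and A the same way about G: S = G + 11.8·n = (30.53, -33.42), A = G − 11.8·n = (9.557, -44.24). Then |VS| = |S − V| = 45.27.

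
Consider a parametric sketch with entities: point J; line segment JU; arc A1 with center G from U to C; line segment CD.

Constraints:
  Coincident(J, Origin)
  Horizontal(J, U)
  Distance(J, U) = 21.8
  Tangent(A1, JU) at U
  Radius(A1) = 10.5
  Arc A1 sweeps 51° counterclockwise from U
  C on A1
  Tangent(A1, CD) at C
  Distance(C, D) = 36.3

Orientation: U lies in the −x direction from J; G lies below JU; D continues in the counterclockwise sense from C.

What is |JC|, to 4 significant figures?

30.21

J is at the origin; JU is horizontal with |JU| = 21.8 and U on the −x side, so U = (-21.80, 0.000). Tangency of A1 to JU means the radius GU is perpendicular to JU, so G = U + (0, -10.5) = (-21.80, -10.50). On A1, U sits at bearing 90° from G; a 51° counterclockwise sweep puts C at bearing 141°, so C = G + 10.5·(cos 141°, sin 141°) = (-29.96, -3.892). Then |JC| = |C − J| = 30.21.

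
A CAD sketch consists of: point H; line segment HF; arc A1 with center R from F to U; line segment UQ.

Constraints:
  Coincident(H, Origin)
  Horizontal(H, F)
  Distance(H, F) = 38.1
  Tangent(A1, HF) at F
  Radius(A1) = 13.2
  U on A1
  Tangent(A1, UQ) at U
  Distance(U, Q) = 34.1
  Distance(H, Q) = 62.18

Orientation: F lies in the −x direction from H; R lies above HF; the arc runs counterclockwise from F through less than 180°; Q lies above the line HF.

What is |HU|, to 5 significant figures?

31.191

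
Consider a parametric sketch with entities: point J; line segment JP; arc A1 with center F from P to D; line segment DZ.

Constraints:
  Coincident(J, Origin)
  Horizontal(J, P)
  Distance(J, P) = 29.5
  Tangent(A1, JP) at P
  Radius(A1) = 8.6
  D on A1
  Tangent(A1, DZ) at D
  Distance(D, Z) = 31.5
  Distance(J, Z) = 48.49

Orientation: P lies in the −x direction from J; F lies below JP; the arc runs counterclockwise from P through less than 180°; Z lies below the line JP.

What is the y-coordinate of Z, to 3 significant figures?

-41.0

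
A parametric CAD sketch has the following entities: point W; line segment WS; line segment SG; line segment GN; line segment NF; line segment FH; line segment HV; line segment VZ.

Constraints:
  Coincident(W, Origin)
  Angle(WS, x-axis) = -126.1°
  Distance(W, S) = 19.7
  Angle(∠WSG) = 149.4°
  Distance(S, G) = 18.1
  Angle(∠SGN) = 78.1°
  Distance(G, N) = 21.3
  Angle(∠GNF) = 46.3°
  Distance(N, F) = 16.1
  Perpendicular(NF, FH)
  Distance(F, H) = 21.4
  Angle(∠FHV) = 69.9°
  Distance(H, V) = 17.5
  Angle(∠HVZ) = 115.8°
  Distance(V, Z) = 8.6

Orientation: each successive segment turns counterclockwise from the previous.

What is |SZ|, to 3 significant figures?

26.9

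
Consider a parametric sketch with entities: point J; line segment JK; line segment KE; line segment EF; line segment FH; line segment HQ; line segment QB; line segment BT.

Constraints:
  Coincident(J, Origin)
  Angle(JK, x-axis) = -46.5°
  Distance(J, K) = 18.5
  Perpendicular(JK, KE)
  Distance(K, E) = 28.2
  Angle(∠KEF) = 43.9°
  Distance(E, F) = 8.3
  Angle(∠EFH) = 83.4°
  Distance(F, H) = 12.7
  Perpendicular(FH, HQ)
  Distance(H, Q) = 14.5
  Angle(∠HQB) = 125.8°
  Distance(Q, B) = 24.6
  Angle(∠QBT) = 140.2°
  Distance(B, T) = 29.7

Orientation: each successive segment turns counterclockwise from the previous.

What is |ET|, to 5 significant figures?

42.147

J is at the origin; JK runs at -46.5° with length 18.5, so K = (12.735, -13.419). JK is perpendicular to KE, so KE runs at 43.500°; with |KE| = 28.2, E = (33.190, 5.9922). ∠KEF = 43.9° gives EF at 179.60° from the x-axis; with |EF| = 8.3, F = (24.890, 6.0501). ∠EFH = 83.4° gives FH at -83.800° from the x-axis; with |FH| = 12.7, H = (26.262, -6.5756). FH is perpendicular to HQ, so HQ runs at 6.2000°; with |HQ| = 14.5, Q = (40.677, -5.0096). ∠HQB = 125.8° gives QB at 60.400° from the x-axis; with |QB| = 24.6, B = (52.828, 16.380). ∠QBT = 140.2° gives BT at 100.20° from the x-axis; with |BT| = 29.7, T = (47.569, 45.611). Then |ET| = |T − E| = 42.147.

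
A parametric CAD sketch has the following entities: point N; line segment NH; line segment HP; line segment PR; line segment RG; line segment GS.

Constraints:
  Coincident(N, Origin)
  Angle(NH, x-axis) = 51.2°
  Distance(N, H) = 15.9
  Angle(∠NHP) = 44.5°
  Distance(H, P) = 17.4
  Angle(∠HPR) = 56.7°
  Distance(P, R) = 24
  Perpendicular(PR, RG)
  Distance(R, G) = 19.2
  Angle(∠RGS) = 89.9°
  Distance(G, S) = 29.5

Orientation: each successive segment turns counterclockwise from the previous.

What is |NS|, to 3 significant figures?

27.2

N is at the origin; NH runs at 51.2° with length 15.9, so H = (9.96, 12.4). ∠NHP = 44.5° gives HP at -173° from the x-axis; with |HP| = 17.4, P = (-7.32, 10.4). ∠HPR = 56.7° gives PR at -50.0° from the x-axis; with |PR| = 24.0, R = (8.11, -8.02). PR is perpendicular to RG, so RG runs at 40.0°; with |RG| = 19.2, G = (22.8, 4.32). ∠RGS = 89.9° gives GS at 130° from the x-axis; with |GS| = 29.5, S = (3.82, 26.9). Then |NS| = |S − N| = 27.2.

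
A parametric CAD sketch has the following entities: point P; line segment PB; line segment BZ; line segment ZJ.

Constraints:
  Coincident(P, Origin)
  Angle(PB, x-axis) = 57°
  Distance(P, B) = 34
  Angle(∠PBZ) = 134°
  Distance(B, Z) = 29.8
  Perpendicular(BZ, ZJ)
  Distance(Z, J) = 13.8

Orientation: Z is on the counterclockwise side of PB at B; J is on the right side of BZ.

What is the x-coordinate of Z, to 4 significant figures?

11.81

P is at the origin; PB runs at 57.0° with length 34.0, so B = 34.0·(cos 57.0°, sin 57.0°) = (18.52, 28.51). ∠PBZ = 134.0°, so BZ runs at 57.0° + (180° − 134.0°) = 103.0° from the x-axis; with |BZ| = 29.8, Z = B + 29.8·(cos 103.0°, sin 103.0°) = (11.81, 57.55). So Z.x = 11.81.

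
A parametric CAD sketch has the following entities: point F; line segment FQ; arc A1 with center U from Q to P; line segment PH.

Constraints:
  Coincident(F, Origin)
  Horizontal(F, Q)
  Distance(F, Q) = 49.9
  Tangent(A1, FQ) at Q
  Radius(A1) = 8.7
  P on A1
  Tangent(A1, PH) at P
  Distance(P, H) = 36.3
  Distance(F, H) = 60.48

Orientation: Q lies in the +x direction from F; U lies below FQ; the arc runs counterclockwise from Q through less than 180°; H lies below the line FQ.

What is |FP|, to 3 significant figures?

42.1

F is at the origin; FQ is horizontal with |FQ| = 49.9 and Q on the +x side, so Q = (49.9, 0.00). A1 meets FQ tangentially, so UQ is at right angles to FQ, so U = Q + (0, -8.7) = (49.9, -8.70). Since UP ⟂ PH (tangency), |UH| = √(8.7² + 36.3²) = 37.3 regardless of where P sits on A1. So H lies on both circle(F, 60.48) and circle(U, 37.3); the below-FQ intersection is H = (40.6, -44.8). P is the foot of the tangent from H: P = (41.2, -8.55).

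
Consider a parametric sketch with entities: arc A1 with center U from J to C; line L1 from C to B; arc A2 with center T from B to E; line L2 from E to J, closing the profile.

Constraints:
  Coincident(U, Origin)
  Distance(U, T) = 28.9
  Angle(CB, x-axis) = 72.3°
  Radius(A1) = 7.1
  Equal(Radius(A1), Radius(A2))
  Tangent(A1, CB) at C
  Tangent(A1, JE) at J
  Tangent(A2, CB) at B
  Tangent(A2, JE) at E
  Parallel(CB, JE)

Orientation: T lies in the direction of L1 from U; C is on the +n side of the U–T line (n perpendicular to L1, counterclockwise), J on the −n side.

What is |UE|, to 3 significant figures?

29.8

Tangency of A1 to both parallel lines with radius 7.1 puts C and J at U ± 7.1·n: C = (-6.76, 2.16), J = (6.76, -2.16). Equal radii place B and E the same way about T: B = T + 7.1·n = (2.02, 29.7), E = T − 7.1·n = (15.6, 25.4). Then |UE| = |E − U| = 29.8.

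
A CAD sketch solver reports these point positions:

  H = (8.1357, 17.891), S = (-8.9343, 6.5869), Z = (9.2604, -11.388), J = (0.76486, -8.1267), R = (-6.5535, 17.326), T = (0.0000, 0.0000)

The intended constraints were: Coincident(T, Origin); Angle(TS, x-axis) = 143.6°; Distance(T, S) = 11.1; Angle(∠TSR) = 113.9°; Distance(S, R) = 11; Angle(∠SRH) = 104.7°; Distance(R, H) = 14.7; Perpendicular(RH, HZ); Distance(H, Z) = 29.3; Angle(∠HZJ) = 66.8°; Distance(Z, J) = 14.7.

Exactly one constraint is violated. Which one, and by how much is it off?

Distance(Z, J) = 14.7 — off by 5.60.

T = (0.00, 0.00) ✓; TS at 143.6° ✓; |TS| = 11.10 ✓; ∠TSR = 113.9° ✓; |SR| = 11.00 ✓; ∠SRH = 104.7° ✓; |RH| = 14.70 ✓; ∠(RH, HZ) = 90.00° ✓; |HZ| = 29.30 ✓; ∠HZJ = 66.80° ✓; |ZJ| = 9.100 ✗.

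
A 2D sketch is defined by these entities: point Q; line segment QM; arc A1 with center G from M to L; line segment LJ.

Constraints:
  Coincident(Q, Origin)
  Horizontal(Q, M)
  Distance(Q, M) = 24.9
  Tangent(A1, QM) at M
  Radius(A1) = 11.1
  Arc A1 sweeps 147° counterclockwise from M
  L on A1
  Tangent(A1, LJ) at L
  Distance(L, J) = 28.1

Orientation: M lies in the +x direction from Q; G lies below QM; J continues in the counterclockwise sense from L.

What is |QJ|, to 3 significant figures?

55.5

Q is at the origin; QM is horizontal with |QM| = 24.9 and M on the +x side, so M = (24.9, 0.00). The tangent condition forces GM to be normal to QM, so G = M + (0, -11.1) = (24.9, -11.1). On A1, M sits at bearing 90° from G; a 147° counterclockwise sweep puts L at bearing 237°, so L = G + 11.1·(cos 237°, sin 237°) = (18.9, -20.4). The tangent condition forces GL to be normal to LJ, so LJ runs along (−sin 237°, cos 237°); with |LJ| = 28.1, J = (42.4, -35.7). Then |QJ| = |J − Q| = 55.5.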